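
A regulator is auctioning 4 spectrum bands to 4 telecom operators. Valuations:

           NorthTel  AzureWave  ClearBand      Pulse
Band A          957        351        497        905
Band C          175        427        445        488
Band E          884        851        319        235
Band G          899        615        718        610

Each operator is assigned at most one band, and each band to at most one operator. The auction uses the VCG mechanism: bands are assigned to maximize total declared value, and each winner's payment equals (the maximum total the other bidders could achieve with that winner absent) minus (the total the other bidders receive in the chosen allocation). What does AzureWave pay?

AzureWave pays $258M.

Efficient allocation: NorthTel→Band G ($899M), AzureWave→Band E ($851M), ClearBand→Band C ($445M), Pulse→Band A ($905M); total welfare W = $3100M.
AzureWave receives Band E at value $851M, so the others get W − 851 = $2249M.
Without AzureWave: best allocation of the remaining 3 bidders over all 4 bands is NorthTel→Band E ($884M), ClearBand→Band G ($718M), Pulse→Band A ($905M), total $2507M.
VCG payment = (others' best without AzureWave) − (others' welfare with AzureWave) = 2507 − 2249 = $258M.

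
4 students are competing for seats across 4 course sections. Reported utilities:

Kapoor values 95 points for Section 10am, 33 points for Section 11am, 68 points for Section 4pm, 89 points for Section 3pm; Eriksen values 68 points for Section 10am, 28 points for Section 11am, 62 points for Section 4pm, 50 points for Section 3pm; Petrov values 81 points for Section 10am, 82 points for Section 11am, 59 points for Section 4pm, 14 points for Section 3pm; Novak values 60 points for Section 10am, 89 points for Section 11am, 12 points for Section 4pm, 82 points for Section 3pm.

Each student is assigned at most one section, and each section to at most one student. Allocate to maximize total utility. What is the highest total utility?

Treat this as an assignment problem: match each student to one section.
Optimal: Kapoor→Section 10am (95 points), Eriksen→Section 4pm (62 points), Petrov→Section 11am (82 points), Novak→Section 3pm (82 points) — total 95+62+82+82 = 321 points.
Column-greedy (each section in turn goes to its best remaining student) gives 260 points, worse by 61.
No other one-to-one assignment exceeds 321 points.

Max total: 321 points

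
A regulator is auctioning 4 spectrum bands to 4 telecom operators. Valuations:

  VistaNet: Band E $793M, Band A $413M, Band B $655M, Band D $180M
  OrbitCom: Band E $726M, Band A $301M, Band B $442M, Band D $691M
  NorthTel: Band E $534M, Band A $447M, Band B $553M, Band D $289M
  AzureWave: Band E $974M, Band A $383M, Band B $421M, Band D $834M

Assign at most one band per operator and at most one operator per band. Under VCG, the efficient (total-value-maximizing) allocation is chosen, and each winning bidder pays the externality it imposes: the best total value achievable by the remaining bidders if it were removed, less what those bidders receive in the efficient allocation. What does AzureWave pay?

AzureWave pays $244M.

Efficient allocation: VistaNet→Band B ($655M), OrbitCom→Band D ($691M), NorthTel→Band A ($447M), AzureWave→Band E ($974M); total welfare W = $2767M.
AzureWave receives Band E at value $974M, so the others get W − 974 = $1793M.
Without AzureWave: best allocation of the remaining 3 bidders over all 4 bands is VistaNet→Band E ($793M), OrbitCom→Band D ($691M), NorthTel→Band B ($553M), total $2037M.
VCG payment = (others' best without AzureWave) − (others' welfare with AzureWave) = 2037 − 1793 = $244M.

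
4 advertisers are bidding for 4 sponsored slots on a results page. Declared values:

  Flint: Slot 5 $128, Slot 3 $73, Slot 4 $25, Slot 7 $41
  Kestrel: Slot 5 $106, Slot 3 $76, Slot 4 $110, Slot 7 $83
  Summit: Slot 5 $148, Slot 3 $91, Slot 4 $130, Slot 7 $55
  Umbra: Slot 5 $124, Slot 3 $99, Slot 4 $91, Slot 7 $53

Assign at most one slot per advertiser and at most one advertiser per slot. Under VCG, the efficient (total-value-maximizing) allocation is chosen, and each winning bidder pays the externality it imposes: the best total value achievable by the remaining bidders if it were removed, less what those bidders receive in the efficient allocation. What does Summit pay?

Efficient allocation: Flint→Slot 5 ($128), Kestrel→Slot 7 ($83), Summit→Slot 4 ($130), Umbra→Slot 3 ($99); total welfare W = $440.
Summit receives Slot 4 at value $130, so the others get W − 130 = $310.
Without Summit: best allocation of the remaining 3 bidders over all 4 slots is Flint→Slot 5 ($128), Kestrel→Slot 4 ($110), Umbra→Slot 3 ($99), total $337.
VCG payment = (others' best without Summit) − (others' welfare with Summit) = 337 − 310 = $27.

Summit pays $27.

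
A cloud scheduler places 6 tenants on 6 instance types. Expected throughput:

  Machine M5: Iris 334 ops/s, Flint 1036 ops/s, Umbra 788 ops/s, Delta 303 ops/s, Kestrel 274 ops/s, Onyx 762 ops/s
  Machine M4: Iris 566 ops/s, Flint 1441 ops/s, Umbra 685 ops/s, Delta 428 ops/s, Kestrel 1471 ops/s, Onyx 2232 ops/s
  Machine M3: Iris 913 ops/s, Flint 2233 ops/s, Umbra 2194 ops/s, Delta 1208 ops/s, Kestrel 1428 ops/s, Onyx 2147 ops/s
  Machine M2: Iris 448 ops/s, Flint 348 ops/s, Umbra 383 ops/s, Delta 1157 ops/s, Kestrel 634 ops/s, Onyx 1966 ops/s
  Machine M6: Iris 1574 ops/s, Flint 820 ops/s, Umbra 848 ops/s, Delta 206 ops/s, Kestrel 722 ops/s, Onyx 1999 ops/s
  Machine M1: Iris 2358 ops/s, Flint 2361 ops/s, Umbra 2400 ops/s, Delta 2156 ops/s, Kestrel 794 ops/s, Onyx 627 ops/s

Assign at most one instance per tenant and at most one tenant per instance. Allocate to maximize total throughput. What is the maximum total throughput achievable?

Max total: 10397 ops/s

This is a one-to-one assignment (maximum-weight bipartite matching).
Optimal: Iris→Machine M6 (1574 ops/s), Flint→Machine M5 (1036 ops/s), Umbra→Machine M3 (2194 ops/s), Delta→Machine M1 (2156 ops/s), Kestrel→Machine M4 (1471 ops/s), Onyx→Machine M2 (1966 ops/s) — total 1574+1036+2194+2156+1471+1966 = 10397 ops/s.
Checked against all permutations: 10397 ops/s is optimal.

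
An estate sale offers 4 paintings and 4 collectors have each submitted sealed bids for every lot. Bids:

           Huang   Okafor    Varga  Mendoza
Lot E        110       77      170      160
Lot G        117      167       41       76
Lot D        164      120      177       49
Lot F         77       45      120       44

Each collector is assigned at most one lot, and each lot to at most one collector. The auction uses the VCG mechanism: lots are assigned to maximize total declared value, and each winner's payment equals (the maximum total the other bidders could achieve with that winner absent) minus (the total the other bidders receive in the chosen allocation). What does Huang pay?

Efficient allocation: Huang→Lot D ($164), Okafor→Lot G ($167), Varga→Lot F ($120), Mendoza→Lot E ($160); total welfare W = $611.
Huang receives Lot D at value $164, so the others get W − 164 = $447.
Without Huang: best allocation of the remaining 3 bidders over all 4 lots is Okafor→Lot G ($167), Varga→Lot D ($177), Mendoza→Lot E ($160), total $504.
VCG payment = (others' best without Huang) − (others' welfare with Huang) = 504 − 447 = $57.

Huang pays $57.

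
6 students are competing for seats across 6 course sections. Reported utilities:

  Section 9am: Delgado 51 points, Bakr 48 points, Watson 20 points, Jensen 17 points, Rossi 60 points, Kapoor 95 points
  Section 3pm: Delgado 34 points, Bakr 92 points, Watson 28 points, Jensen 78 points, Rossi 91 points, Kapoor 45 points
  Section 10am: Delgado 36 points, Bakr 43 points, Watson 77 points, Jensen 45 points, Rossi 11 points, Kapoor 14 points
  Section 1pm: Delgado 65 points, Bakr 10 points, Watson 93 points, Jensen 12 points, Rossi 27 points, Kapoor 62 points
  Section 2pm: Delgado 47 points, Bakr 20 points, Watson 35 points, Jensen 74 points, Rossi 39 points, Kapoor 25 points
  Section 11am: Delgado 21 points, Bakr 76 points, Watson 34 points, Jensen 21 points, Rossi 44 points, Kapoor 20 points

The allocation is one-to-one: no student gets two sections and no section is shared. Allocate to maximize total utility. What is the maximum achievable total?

Max total: 478 points

Treat this as an assignment problem: match each student to one section.
Optimal: Delgado→Section 1pm (65 points), Bakr→Section 11am (76 points), Watson→Section 10am (77 points), Jensen→Section 2pm (74 points), Rossi→Section 3pm (91 points), Kapoor→Section 9am (95 points) — total 65+76+77+74+91+95 = 478 points.
Max-entry greedy (repeatedly take the single best remaining cell) gives 434 points, worse by 44.
Next-best assignment: Delgado→Section 10am, Bakr→Section 11am, Watson→Section 1pm, Jensen→Section 2pm, Rossi→Section 3pm, Kapoor→Section 9am = 465 points.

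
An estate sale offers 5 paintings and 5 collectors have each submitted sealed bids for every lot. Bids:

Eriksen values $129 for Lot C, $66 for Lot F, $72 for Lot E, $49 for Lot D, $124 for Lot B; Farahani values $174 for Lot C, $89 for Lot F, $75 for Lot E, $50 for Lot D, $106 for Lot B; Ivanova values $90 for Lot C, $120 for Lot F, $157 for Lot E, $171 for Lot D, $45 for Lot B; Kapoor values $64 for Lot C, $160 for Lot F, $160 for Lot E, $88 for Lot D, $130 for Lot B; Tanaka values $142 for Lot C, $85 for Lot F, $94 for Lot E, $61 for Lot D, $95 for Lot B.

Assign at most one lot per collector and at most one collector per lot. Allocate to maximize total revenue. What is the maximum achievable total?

This is the linear assignment problem.
Optimal: Eriksen→Lot B ($124), Farahani→Lot C ($174), Ivanova→Lot D ($171), Kapoor→Lot F ($160), Tanaka→Lot E ($94) — total 124+174+171+160+94 = $723.
Column-greedy (each lot in turn goes to its best remaining collector) gives $676, worse by 47.
Swapping Eriksen↔Ivanova (Eriksen→Lot D $49, Ivanova→Lot B $45) loses 201.

Max total: $723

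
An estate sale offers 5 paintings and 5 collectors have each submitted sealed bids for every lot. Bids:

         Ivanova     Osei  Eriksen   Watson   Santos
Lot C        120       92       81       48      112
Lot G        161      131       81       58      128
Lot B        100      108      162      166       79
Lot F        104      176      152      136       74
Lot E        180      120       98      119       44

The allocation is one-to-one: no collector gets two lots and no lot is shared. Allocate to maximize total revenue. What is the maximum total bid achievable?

Optimal: Ivanova→Lot E ($180), Osei→Lot G ($131), Eriksen→Lot F ($152), Watson→Lot B ($166), Santos→Lot C ($112) — total 180+131+152+166+112 = $741.
Next-best assignment: Ivanova→Lot E, Osei→Lot F, Eriksen→Lot C, Watson→Lot B, Santos→Lot G = $731.
Checked against all permutations: $741 is optimal.

Max total: $741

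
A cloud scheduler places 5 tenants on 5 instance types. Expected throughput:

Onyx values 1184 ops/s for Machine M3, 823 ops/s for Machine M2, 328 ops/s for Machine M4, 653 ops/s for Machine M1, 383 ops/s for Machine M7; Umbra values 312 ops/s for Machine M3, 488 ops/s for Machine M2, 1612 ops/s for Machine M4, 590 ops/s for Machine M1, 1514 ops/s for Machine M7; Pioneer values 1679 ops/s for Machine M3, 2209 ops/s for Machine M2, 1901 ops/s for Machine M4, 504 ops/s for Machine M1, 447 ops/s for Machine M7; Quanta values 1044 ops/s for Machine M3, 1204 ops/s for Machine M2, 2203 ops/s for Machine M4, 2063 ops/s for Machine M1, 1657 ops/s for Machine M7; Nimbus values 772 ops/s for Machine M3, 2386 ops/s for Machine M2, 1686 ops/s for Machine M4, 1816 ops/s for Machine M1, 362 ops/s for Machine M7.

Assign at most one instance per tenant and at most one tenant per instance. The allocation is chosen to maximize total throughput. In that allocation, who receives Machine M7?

Optimal: Onyx→Machine M3 (1184 ops/s), Umbra→Machine M7 (1514 ops/s), Pioneer→Machine M4 (1901 ops/s), Quanta→Machine M1 (2063 ops/s), Nimbus→Machine M2 (2386 ops/s) — total 1184+1514+1901+2063+2386 = 9048 ops/s.
Column-greedy (each instance in turn goes to its best remaining tenant) gives 8435 ops/s, worse by 613.
Next-best assignment: Onyx→Machine M3, Umbra→Machine M7, Pioneer→Machine M2, Quanta→Machine M4, Nimbus→Machine M1 = 8926 ops/s.
No other one-to-one assignment exceeds 9048 ops/s.
Umbra's own top instance is Machine M4 (1612 ops/s), but forcing Umbra→Machine M4 and reassigning the rest optimally gives only 8478 ops/s — worse by 570.

Umbra receives Machine M7.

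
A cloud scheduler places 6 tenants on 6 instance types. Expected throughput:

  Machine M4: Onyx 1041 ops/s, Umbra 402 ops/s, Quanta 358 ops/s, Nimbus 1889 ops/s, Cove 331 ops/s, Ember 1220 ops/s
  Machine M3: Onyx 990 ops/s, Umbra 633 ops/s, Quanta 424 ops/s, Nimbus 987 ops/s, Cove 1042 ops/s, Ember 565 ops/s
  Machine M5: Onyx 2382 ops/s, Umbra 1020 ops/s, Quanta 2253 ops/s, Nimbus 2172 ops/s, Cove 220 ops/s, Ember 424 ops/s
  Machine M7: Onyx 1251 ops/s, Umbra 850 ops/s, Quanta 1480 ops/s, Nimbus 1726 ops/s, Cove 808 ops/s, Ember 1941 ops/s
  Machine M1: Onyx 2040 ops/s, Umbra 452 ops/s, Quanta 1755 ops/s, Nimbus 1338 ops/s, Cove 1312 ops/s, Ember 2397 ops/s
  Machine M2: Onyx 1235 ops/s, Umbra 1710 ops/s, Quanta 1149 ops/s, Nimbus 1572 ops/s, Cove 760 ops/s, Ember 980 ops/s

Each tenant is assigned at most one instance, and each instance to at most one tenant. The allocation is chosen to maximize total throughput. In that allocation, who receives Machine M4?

Nimbus receives Machine M4.

This is a one-to-one assignment (maximum-weight bipartite matching).
Optimal: Onyx→Machine M5 (2382 ops/s), Umbra→Machine M2 (1710 ops/s), Quanta→Machine M7 (1480 ops/s), Nimbus→Machine M4 (1889 ops/s), Cove→Machine M3 (1042 ops/s), Ember→Machine M1 (2397 ops/s) — total 2382+1710+1480+1889+1042+2397 = 10900 ops/s.
Every other assignment is strictly worse.
Nimbus's own top instance is Machine M5 (2172 ops/s), but forcing Nimbus→Machine M5 and reassigning the rest optimally gives only 9842 ops/s — worse by 1058.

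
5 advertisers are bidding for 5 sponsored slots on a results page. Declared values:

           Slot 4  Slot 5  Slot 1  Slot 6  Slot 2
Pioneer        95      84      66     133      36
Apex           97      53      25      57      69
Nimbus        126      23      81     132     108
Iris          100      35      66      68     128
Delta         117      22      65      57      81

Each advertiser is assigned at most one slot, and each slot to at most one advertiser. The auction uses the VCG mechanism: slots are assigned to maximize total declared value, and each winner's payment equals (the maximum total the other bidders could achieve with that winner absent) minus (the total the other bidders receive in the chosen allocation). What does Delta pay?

Efficient allocation: Pioneer→Slot 6 ($133), Apex→Slot 5 ($53), Nimbus→Slot 1 ($81), Iris→Slot 2 ($128), Delta→Slot 4 ($117); total welfare W = $512.
Delta receives Slot 4 at value $117, so the others get W − 117 = $395.
Without Delta: best allocation of the remaining 4 bidders over all 5 slots is Pioneer→Slot 5 ($84), Apex→Slot 4 ($97), Nimbus→Slot 6 ($132), Iris→Slot 2 ($128), total $441.
VCG payment = (others' best without Delta) − (others' welfare with Delta) = 441 − 395 = $46.

Delta pays $46.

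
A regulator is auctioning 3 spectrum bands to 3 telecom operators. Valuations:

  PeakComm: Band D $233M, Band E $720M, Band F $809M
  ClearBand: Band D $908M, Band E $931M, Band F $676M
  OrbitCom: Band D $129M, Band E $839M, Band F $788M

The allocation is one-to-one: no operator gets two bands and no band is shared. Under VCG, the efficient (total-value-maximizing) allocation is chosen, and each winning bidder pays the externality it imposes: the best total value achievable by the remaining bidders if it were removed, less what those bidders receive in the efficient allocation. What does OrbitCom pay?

Efficient allocation: PeakComm→Band F ($809M), ClearBand→Band D ($908M), OrbitCom→Band E ($839M); total welfare W = $2556M.
OrbitCom receives Band E at value $839M, so the others get W − 839 = $1717M.
Without OrbitCom: best allocation of the remaining 2 bidders over all 3 bands is PeakComm→Band F ($809M), ClearBand→Band E ($931M), total $1740M.
VCG payment = (others' best without OrbitCom) − (others' welfare with OrbitCom) = 1740 − 1717 = $23M.

OrbitCom pays $23M.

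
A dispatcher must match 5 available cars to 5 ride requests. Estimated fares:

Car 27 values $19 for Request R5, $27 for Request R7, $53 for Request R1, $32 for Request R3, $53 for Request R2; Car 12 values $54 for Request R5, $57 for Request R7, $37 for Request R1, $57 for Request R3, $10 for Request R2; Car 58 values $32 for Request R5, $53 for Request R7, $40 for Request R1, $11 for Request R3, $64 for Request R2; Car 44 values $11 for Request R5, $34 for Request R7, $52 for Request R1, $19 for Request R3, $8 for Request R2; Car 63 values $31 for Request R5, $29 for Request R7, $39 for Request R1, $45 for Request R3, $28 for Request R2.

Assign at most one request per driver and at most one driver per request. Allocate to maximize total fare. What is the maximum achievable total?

Optimal: Car 27→Request R2 ($53), Car 12→Request R5 ($54), Car 58→Request R7 ($53), Car 44→Request R1 ($52), Car 63→Request R3 ($45) — total 53+54+53+52+45 = $257.
Column-greedy (each request in turn goes to its best remaining driver) gives $213, worse by 44.
Every other assignment is strictly worse.

Maximum total: $257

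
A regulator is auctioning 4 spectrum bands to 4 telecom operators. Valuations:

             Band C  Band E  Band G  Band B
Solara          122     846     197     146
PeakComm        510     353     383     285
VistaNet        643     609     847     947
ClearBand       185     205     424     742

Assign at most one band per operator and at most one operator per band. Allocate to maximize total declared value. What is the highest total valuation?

Maximum total: $2945M

Optimal: Solara→Band E ($846M), PeakComm→Band C ($510M), VistaNet→Band G ($847M), ClearBand→Band B ($742M) — total 846+510+847+742 = $2945M.
Column-greedy (each band in turn goes to its best remaining operator) gives $2198M, worse by 747.
Next-best assignment: Solara→Band E, PeakComm→Band C, VistaNet→Band B, ClearBand→Band G = $2727M.
Checked against all permutations: $2945M is optimal.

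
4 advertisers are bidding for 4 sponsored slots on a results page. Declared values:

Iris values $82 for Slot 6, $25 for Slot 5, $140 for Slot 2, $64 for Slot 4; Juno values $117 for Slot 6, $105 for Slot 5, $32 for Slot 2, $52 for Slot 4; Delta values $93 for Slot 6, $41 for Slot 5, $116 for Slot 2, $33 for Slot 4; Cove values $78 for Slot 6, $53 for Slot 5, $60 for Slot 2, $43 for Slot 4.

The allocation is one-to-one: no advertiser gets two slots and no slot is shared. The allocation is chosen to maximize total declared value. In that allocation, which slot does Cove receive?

Optimal: Iris→Slot 2 ($140), Juno→Slot 5 ($105), Delta→Slot 6 ($93), Cove→Slot 4 ($43) — total 140+105+93+43 = $381.
Max-entry greedy (repeatedly take the single best remaining cell) gives $343, worse by 38.
Swapping Iris↔Cove (Iris→Slot 4 $64, Cove→Slot 2 $60) loses 59.
Checked against all permutations: $381 is optimal.
Cove's own top slot is Slot 6 ($78), but forcing Cove→Slot 6 and reassigning the rest optimally gives only $363 — worse by 18.

Cove receives Slot 4.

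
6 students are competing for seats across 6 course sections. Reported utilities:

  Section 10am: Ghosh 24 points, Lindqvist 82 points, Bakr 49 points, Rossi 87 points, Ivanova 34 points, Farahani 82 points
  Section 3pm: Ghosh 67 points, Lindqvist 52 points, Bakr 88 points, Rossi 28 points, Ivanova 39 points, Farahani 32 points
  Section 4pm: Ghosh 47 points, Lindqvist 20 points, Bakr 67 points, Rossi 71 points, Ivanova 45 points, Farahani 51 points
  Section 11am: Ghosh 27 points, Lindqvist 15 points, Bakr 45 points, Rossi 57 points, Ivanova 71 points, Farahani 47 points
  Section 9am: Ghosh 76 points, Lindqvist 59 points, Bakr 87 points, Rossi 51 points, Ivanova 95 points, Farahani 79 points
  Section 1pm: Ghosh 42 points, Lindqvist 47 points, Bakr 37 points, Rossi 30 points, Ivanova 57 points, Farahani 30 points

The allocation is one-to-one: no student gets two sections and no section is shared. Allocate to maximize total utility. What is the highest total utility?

Optimal: Ghosh→Section 9am (76 points), Lindqvist→Section 1pm (47 points), Bakr→Section 3pm (88 points), Rossi→Section 4pm (71 points), Ivanova→Section 11am (71 points), Farahani→Section 10am (82 points) — total 76+47+88+71+71+82 = 435 points.
Row-greedy (each student in turn takes its best remaining section) gives 418 points, worse by 17.
Next-best assignment: Ghosh→Section 1pm, Lindqvist→Section 10am, Bakr→Section 3pm, Rossi→Section 4pm, Ivanova→Section 11am, Farahani→Section 9am = 433 points.
Swapping Bakr↔Ghosh (Bakr→Section 9am 87 points, Ghosh→Section 3pm 67 points) loses 10.

Max total: 435 points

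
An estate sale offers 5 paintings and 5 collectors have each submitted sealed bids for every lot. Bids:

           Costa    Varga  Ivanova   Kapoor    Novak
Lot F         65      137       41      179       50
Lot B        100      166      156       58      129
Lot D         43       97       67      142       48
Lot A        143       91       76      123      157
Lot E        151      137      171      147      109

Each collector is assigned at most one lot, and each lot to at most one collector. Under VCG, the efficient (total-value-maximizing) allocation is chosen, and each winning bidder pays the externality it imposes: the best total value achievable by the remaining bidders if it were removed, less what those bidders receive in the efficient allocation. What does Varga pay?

Varga pays $37.

Efficient allocation: Costa→Lot E ($151), Varga→Lot F ($137), Ivanova→Lot B ($156), Kapoor→Lot D ($142), Novak→Lot A ($157); total welfare W = $743.
Varga receives Lot F at value $137, so the others get W − 137 = $606.
Without Varga: best allocation of the remaining 4 bidders over all 5 lots is Costa→Lot E ($151), Ivanova→Lot B ($156), Kapoor→Lot F ($179), Novak→Lot A ($157), total $643.
VCG payment = (others' best without Varga) − (others' welfare with Varga) = 643 − 606 = $37.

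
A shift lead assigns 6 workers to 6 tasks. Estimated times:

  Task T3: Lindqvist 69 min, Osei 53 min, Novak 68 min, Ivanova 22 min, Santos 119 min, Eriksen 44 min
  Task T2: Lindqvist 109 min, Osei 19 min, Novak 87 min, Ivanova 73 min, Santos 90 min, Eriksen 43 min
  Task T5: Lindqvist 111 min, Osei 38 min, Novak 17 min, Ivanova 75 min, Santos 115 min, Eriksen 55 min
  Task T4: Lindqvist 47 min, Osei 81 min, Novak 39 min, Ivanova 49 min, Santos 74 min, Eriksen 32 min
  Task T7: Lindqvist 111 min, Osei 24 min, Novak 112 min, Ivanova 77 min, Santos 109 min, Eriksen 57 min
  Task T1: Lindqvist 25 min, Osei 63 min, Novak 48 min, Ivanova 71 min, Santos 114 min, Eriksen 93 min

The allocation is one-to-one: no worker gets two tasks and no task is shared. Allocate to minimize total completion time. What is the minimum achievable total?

Optimal: Lindqvist→Task T1 (25 min), Osei→Task T7 (24 min), Novak→Task T5 (17 min), Ivanova→Task T3 (22 min), Santos→Task T4 (74 min), Eriksen→Task T2 (43 min) — total 25+24+17+22+74+43 = 205 min.
Next-best assignment: Lindqvist→Task T1, Osei→Task T7, Novak→Task T5, Ivanova→Task T3, Santos→Task T2, Eriksen→Task T4 = 210 min.
Swapping Ivanova↔Eriksen (Ivanova→Task T2 73 min, Eriksen→Task T3 44 min) adds 52.

Minimum total: 205 min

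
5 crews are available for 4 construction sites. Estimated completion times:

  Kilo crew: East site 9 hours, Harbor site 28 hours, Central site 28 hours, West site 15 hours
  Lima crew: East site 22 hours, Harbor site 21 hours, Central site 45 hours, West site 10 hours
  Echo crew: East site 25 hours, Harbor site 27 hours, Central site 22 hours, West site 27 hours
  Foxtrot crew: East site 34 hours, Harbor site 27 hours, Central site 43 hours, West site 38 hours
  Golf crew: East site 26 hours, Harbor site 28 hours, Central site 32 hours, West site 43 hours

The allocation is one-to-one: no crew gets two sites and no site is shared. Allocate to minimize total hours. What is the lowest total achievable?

Min total: 68 hours

Optimal: Kilo crew→East site (9 hours), Foxtrot crew→Harbor site (27 hours), Echo crew→Central site (22 hours), Lima crew→West site (10 hours) — total 9+27+22+10 = 68 hours.
Column-greedy (each site in turn goes to its cheapest remaining crew) gives 90 hours, worse by 22.
Swapping Echo crew↔Foxtrot crew (Echo crew→Harbor site 27 hours, Foxtrot crew→Central site 43 hours) adds 21.
Every other assignment is strictly worse.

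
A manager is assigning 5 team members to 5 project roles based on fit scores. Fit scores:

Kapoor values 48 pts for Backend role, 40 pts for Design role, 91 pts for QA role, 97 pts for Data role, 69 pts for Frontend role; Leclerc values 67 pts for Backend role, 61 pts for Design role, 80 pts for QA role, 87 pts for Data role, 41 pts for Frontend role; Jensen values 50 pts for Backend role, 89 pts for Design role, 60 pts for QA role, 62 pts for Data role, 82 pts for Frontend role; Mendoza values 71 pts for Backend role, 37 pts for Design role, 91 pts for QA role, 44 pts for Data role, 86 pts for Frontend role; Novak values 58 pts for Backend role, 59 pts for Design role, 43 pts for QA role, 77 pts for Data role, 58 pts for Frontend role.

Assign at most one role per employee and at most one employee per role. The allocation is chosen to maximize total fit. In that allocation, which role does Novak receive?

Optimal: Kapoor→QA role (91 pts), Leclerc→Data role (87 pts), Jensen→Design role (89 pts), Mendoza→Frontend role (86 pts), Novak→Backend role (58 pts) — total 91+87+89+86+58 = 411 pts.
Row-greedy (each employee in turn takes its best remaining role) gives 410 pts, worse by 1.
Swapping Kapoor↔Jensen (Kapoor→Design role 40 pts, Jensen→QA role 60 pts) loses 80.
Every other assignment is strictly worse.
Novak's own top role is Data role (77 pts), but forcing Novak→Data role and reassigning the rest optimally gives only 410 pts — worse by 1.

Novak receives Backend role.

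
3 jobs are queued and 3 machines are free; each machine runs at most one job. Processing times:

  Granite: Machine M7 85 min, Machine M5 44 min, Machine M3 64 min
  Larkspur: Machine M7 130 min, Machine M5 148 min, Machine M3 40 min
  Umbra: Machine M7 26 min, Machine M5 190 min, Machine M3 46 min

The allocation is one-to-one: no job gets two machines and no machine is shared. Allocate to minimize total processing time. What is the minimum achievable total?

Min total: 110 min

Treat this as an assignment problem: match each job to one machine.
Optimal: Granite→Machine M5 (44 min), Larkspur→Machine M3 (40 min), Umbra→Machine M7 (26 min) — total 44+40+26 = 110 min.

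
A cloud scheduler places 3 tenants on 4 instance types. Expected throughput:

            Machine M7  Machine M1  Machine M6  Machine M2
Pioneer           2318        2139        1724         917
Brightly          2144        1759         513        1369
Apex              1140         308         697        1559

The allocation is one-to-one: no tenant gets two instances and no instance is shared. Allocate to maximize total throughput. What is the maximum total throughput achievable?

This is the linear assignment problem.
Optimal: Pioneer→Machine M1 (2139 ops/s), Brightly→Machine M7 (2144 ops/s), Apex→Machine M2 (1559 ops/s) — total 2139+2144+1559 = 5842 ops/s.
Column-greedy (each instance in turn goes to its best remaining tenant) gives 4774 ops/s, worse by 1068.
Next-best assignment: Pioneer→Machine M7, Brightly→Machine M1, Apex→Machine M2 = 5636 ops/s.
No other one-to-one assignment exceeds 5842 ops/s.

Max total: 5842 ops/s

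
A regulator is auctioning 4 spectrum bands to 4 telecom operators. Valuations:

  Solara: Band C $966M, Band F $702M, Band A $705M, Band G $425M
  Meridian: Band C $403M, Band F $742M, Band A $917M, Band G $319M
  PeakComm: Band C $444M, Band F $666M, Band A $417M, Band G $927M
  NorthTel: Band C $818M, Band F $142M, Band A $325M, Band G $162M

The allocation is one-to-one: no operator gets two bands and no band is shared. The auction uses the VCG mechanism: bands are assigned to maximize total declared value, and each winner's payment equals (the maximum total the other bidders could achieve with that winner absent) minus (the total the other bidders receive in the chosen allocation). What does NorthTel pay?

Efficient allocation: Solara→Band F ($702M), Meridian→Band A ($917M), PeakComm→Band G ($927M), NorthTel→Band C ($818M); total welfare W = $3364M.
NorthTel receives Band C at value $818M, so the others get W − 818 = $2546M.
Without NorthTel: best allocation of the remaining 3 bidders over all 4 bands is Solara→Band C ($966M), Meridian→Band A ($917M), PeakComm→Band G ($927M), total $2810M.
VCG payment = (others' best without NorthTel) − (others' welfare with NorthTel) = 2810 − 2546 = $264M.

NorthTel pays $264M.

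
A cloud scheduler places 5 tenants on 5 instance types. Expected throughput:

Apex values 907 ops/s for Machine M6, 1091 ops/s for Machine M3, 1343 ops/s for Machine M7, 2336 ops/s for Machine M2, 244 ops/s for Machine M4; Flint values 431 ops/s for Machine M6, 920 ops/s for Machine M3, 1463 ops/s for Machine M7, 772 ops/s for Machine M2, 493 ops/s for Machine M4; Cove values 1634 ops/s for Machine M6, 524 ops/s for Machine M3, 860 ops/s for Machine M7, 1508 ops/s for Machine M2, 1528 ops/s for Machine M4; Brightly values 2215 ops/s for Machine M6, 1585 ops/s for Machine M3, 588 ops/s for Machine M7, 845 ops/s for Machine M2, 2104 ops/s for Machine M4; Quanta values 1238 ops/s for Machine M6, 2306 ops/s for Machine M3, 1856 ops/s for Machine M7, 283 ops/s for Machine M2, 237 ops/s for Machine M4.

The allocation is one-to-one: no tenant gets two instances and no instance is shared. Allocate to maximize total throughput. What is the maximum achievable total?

Max total: 9848 ops/s

Optimal: Apex→Machine M2 (2336 ops/s), Flint→Machine M7 (1463 ops/s), Cove→Machine M4 (1528 ops/s), Brightly→Machine M6 (2215 ops/s), Quanta→Machine M3 (2306 ops/s) — total 2336+1463+1528+2215+2306 = 9848 ops/s.
Row-greedy (each tenant in turn takes its best remaining instance) gives 9843 ops/s, worse by 5.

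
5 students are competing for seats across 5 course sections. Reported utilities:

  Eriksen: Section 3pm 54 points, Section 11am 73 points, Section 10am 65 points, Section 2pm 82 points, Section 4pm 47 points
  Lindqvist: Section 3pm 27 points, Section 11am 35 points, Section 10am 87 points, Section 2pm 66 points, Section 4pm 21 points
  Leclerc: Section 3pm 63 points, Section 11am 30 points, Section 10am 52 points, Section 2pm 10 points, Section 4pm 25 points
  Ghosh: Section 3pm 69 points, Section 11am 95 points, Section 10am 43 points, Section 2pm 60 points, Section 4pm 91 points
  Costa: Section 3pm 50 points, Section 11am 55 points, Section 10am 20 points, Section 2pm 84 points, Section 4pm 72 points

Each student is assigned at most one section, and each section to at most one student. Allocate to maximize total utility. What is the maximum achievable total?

Maximum total: 399 points

Optimal: Eriksen→Section 2pm (82 points), Lindqvist→Section 10am (87 points), Leclerc→Section 3pm (63 points), Ghosh→Section 11am (95 points), Costa→Section 4pm (72 points) — total 82+87+63+95+72 = 399 points.
Max-entry greedy (repeatedly take the single best remaining cell) gives 376 points, worse by 23.
Next-best assignment: Eriksen→Section 11am, Lindqvist→Section 10am, Leclerc→Section 3pm, Ghosh→Section 4pm, Costa→Section 2pm = 398 points.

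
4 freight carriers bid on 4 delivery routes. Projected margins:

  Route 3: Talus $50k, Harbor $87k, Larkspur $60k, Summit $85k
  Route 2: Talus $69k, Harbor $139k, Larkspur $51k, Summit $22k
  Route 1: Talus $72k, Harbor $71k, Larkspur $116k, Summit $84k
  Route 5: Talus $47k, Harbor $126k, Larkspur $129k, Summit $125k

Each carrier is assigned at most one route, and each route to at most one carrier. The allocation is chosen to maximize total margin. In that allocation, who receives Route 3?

Optimal: Talus→Route 3 ($50k), Harbor→Route 2 ($139k), Larkspur→Route 1 ($116k), Summit→Route 5 ($125k) — total 50+139+116+125 = $430k.
Column-greedy (each route in turn goes to its best remaining carrier) gives $397k, worse by 33.
Talus's own top route is Route 1 ($72k), but forcing Talus→Route 1 and reassigning the rest optimally gives only $425k — worse by 5.

Talus receives Route 3.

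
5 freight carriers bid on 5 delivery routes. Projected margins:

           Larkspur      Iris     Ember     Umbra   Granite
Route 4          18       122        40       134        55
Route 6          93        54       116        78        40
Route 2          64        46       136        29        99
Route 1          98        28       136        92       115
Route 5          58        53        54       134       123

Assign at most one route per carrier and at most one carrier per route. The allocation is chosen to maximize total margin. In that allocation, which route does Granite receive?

Granite receives Route 1.

This is a one-to-one assignment (maximum-weight bipartite matching).
Optimal: Larkspur→Route 6 ($93k), Iris→Route 4 ($122k), Ember→Route 2 ($136k), Umbra→Route 5 ($134k), Granite→Route 1 ($115k) — total 93+122+136+134+115 = $600k.
Max-entry greedy (repeatedly take the single best remaining cell) gives $545k, worse by 55.
Every other assignment is strictly worse.
Granite's own top route is Route 5 ($123k), but forcing Granite→Route 5 and reassigning the rest optimally gives only $566k — worse by 34.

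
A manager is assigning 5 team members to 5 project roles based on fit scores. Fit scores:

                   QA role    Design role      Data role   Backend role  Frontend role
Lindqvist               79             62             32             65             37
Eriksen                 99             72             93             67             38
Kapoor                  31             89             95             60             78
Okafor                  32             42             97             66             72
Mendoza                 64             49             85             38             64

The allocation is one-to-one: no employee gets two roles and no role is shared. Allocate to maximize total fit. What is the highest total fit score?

This is a one-to-one assignment (maximum-weight bipartite matching).
Optimal: Lindqvist→Backend role (65 pts), Eriksen→QA role (99 pts), Kapoor→Design role (89 pts), Okafor→Data role (97 pts), Mendoza→Frontend role (64 pts) — total 65+99+89+97+64 = 414 pts.
Row-greedy (each employee in turn takes its best remaining role) gives 371 pts, worse by 43.
Swapping Okafor↔Mendoza (Okafor→Frontend role 72 pts, Mendoza→Data role 85 pts) loses 4.
Every other assignment is strictly worse.

Max total: 414 pts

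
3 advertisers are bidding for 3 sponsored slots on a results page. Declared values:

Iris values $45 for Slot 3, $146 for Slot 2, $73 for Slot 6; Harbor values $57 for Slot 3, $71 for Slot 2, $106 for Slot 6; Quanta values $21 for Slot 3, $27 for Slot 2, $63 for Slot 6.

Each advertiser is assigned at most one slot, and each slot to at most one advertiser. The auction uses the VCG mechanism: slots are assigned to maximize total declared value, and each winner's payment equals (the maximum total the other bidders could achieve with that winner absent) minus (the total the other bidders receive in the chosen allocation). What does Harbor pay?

Efficient allocation: Iris→Slot 2 ($146), Harbor→Slot 6 ($106), Quanta→Slot 3 ($21); total welfare W = $273.
Harbor receives Slot 6 at value $106, so the others get W − 106 = $167.
Without Harbor: best allocation of the remaining 2 bidders over all 3 slots is Iris→Slot 2 ($146), Quanta→Slot 6 ($63), total $209.
VCG payment = (others' best without Harbor) − (others' welfare with Harbor) = 209 − 167 = $42.

Harbor pays $42.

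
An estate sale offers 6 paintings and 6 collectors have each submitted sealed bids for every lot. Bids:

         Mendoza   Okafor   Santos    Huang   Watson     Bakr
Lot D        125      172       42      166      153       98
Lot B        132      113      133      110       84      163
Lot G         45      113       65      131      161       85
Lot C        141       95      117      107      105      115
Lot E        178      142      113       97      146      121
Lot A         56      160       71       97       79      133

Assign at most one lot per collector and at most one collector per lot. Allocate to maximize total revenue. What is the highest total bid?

Maximum total: $945

Optimal: Mendoza→Lot E ($178), Okafor→Lot A ($160), Santos→Lot C ($117), Huang→Lot D ($166), Watson→Lot G ($161), Bakr→Lot B ($163) — total 178+160+117+166+161+163 = $945.
Next-best assignment: Mendoza→Lot E, Okafor→Lot A, Santos→Lot B, Huang→Lot D, Watson→Lot G, Bakr→Lot C = $913.
Checked against all permutations: $945 is optimal.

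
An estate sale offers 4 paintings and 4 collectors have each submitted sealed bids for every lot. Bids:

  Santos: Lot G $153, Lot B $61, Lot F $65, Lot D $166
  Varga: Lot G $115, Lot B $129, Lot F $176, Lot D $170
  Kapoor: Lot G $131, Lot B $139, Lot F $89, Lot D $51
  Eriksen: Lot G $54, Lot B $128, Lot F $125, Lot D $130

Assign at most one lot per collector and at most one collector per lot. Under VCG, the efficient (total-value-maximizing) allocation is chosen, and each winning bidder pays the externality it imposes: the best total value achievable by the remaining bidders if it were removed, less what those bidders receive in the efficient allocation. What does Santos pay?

Efficient allocation: Santos→Lot D ($166), Varga→Lot F ($176), Kapoor→Lot G ($131), Eriksen→Lot B ($128); total welfare W = $601.
Santos receives Lot D at value $166, so the others get W − 166 = $435.
Without Santos: best allocation of the remaining 3 bidders over all 4 lots is Varga→Lot F ($176), Kapoor→Lot B ($139), Eriksen→Lot D ($130), total $445.
VCG payment = (others' best without Santos) − (others' welfare with Santos) = 445 − 435 = $10.

Santos pays $10.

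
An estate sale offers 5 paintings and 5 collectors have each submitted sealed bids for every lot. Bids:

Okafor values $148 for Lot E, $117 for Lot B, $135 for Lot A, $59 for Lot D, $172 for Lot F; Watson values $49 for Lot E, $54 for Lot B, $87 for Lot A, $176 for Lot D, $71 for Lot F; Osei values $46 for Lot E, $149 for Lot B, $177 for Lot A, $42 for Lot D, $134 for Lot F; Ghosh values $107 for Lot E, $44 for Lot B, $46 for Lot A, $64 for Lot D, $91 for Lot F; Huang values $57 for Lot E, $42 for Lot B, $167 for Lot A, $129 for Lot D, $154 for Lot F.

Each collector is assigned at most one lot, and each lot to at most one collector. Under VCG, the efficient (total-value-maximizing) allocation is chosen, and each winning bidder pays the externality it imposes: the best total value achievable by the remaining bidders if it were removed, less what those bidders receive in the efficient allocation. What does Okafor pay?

Okafor pays $15.

Efficient allocation: Okafor→Lot F ($172), Watson→Lot D ($176), Osei→Lot B ($149), Ghosh→Lot E ($107), Huang→Lot A ($167); total welfare W = $771.
Okafor receives Lot F at value $172, so the others get W − 172 = $599.
Without Okafor: best allocation of the remaining 4 bidders over all 5 lots is Watson→Lot D ($176), Osei→Lot A ($177), Ghosh→Lot E ($107), Huang→Lot F ($154), total $614.
VCG payment = (others' best without Okafor) − (others' welfare with Okafor) = 614 − 599 = $15.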